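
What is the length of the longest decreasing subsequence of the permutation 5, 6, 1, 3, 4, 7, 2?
3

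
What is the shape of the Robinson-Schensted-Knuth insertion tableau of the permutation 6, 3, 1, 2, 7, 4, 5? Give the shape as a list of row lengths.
RSK row insertion gives P = [[1, 2, 4, 5], [3, 7], [6]], which has shape [4, 2, 1].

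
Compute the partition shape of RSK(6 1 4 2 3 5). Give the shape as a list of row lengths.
RSK row insertion gives P = [[1, 2, 3, 5], [4], [6]], which has shape [4, 1, 1].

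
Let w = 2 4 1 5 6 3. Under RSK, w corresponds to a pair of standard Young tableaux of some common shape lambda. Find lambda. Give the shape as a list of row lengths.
Row-insert each entry into an empty tableau.

After inserting 2: P = [[2]].
After inserting 4: P = [[2, 4]].
After inserting 1: P = [[1, 4], [2]].
After inserting 5: P = [[1, 4, 5], [2]].
After inserting 6: P = [[1, 4, 5, 6], [2]].
After inserting 3: P = [[1, 3, 5, 6], [2, 4]].

The final insertion tableau P = [[1, 3, 5, 6], [2, 4]] has shape [4, 2].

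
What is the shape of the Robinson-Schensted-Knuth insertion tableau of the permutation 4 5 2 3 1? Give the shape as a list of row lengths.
[2, 2, 1]

Row-insert each entry into an empty tableau.

After inserting 4: P = [[4]].
After inserting 5: P = [[4, 5]].
After inserting 2: P = [[2, 5], [4]].
After inserting 3: P = [[2, 3], [4, 5]].
After inserting 1: P = [[1, 3], [2, 5], [4]].

The final insertion tableau P = [[1, 3], [2, 5], [4]] has shape [2, 2, 1].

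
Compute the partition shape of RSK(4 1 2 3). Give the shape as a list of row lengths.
RSK row insertion gives P = [[1, 2, 3], [4]], which has shape [3, 1].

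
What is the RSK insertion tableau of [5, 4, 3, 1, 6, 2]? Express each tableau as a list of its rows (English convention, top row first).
P = [[1, 2], [3, 6], [4], [5]]

After inserting 5: P = [[5]].
After inserting 4: P = [[4], [5]].
After inserting 3: P = [[3], [4], [5]].
After inserting 1: P = [[1], [3], [4], [5]].
After inserting 6: P = [[1, 6], [3], [4], [5]].
After inserting 2: P = [[1, 2], [3, 6], [4], [5]].

So P = [[1, 2], [3, 6], [4], [5]].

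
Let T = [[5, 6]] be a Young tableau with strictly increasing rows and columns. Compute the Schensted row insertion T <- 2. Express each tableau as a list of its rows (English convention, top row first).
[[2, 6], [5]]

In row 1, 2 replaces 5 (the leftmost entry greater than 2); 5 is bumped to row 2. 5 starts a new row 2. The new tableau is [[2, 6], [5]].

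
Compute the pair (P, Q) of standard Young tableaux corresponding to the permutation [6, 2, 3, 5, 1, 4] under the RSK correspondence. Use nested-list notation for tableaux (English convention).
P = [[1, 3, 4], [2, 5], [6]], Q = [[1, 3, 4], [2, 6], [5]]

Insert each entry of the permutation into P by Schensted row insertion, recording in Q the position of each new cell.

After inserting 6: P = [[6]].
After inserting 2: P = [[2], [6]].
After inserting 3: P = [[2, 3], [6]].
After inserting 5: P = [[2, 3, 5], [6]].
After inserting 1: P = [[1, 3, 5], [2], [6]].
After inserting 4: P = [[1, 3, 4], [2, 5], [6]].

So P = [[1, 3, 4], [2, 5], [6]], Q = [[1, 3, 4], [2, 6], [5]].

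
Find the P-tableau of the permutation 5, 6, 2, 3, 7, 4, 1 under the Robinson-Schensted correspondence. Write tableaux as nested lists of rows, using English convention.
P = [[1, 3, 4], [2, 6, 7], [5]]

Insert 5: appended to row 1. P = [[5]].
Insert 6: appended to row 1. P = [[5, 6]].
Insert 2: 2 bumps 5 from row 1; 5 starts row 2. P = [[2, 6], [5]].
Insert 3: 3 bumps 6 from row 1; 6 appends to row 2. P = [[2, 3], [5, 6]].
Insert 7: appended to row 1. P = [[2, 3, 7], [5, 6]].
Insert 4: 4 bumps 7 from row 1; 7 appends to row 2. P = [[2, 3, 4], [5, 6, 7]].
Insert 1: 1 bumps 2 from row 1; 2 bumps 5 from row 2; 5 starts row 3. P = [[1, 3, 4], [2, 6, 7], [5]].

So P = [[1, 3, 4], [2, 6, 7], [5]].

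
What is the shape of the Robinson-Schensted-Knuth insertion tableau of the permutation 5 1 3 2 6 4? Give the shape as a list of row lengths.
[3, 2, 1]

Row-insert each entry into an empty tableau.

After inserting 5: P = [[5]].
After inserting 1: P = [[1], [5]].
After inserting 3: P = [[1, 3], [5]].
After inserting 2: P = [[1, 2], [3], [5]].
After inserting 6: P = [[1, 2, 6], [3], [5]].
After inserting 4: P = [[1, 2, 4], [3, 6], [5]].

The final insertion tableau P = [[1, 2, 4], [3, 6], [5]] has shape [3, 2, 1].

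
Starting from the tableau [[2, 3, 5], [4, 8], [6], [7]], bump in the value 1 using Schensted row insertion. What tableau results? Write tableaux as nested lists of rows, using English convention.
[[1, 3, 5], [2, 8], [4], [6], [7]]

In row 1, 1 replaces 2 (the leftmost entry greater than 1); 2 is bumped to row 2. In row 2, 2 replaces 4 (the leftmost entry greater than 2); 4 is bumped to row 3. In row 3, 4 replaces 6 (the leftmost entry greater than 4); 6 is bumped to row 4. In row 4, 6 replaces 7 (the leftmost entry greater than 6); 7 is bumped to row 5. 7 starts a new row 5. The new tableau is [[1, 3, 5], [2, 8], [4], [6], [7]].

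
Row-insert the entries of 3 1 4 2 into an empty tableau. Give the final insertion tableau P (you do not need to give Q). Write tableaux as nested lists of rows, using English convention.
Insert 3: appended to row 1. P = [[3]].
Insert 1: 1 bumps 3 from row 1; 3 starts row 2. P = [[1], [3]].
Insert 4: appended to row 1. P = [[1, 4], [3]].
Insert 2: 2 bumps 4 from row 1; 4 appends to row 2. P = [[1, 2], [3, 4]].

So P = [[1, 2], [3, 4]].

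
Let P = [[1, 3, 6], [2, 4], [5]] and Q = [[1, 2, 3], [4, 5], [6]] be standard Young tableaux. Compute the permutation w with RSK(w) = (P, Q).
2 5 6 1 4 3

Reverse RSK: for i = n, n-1, ..., 1, locate i in Q, remove the corresponding corner cell from P, and reverse-bump its entry up through P; the value ejected from row 1 is w(i).

So w = 2 5 6 1 4 3.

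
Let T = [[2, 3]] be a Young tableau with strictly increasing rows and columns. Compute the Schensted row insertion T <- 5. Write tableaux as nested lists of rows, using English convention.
[[2, 3, 5]]

5 is larger than every entry of row 1, so it is appended to row 1. The new tableau is [[2, 3, 5]].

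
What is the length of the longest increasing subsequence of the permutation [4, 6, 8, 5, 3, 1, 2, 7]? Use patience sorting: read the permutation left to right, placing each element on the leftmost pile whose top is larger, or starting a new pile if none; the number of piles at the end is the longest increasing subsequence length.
4: new pile. tops = [4]
6: new pile. tops = [4, 6]
8: new pile. tops = [4, 6, 8]
5: onto pile 2 (replacing 6). tops = [4, 5, 8]
3: onto pile 1 (replacing 4). tops = [3, 5, 8]
1: onto pile 1 (replacing 3). tops = [1, 5, 8]
2: onto pile 2 (replacing 5). tops = [1, 2, 8]
7: onto pile 3 (replacing 8). tops = [1, 2, 7]

3 piles, so the longest increasing subsequence has length 3.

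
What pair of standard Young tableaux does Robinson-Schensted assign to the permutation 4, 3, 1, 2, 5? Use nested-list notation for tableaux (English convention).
P = [[1, 2, 5], [3], [4]], Q = [[1, 4, 5], [2], [3]]

Insert each entry of the permutation into P by Schensted row insertion, recording in Q the position of each new cell.

After inserting 4: P = [[4]].
After inserting 3: P = [[3], [4]].
After inserting 1: P = [[1], [3], [4]].
After inserting 2: P = [[1, 2], [3], [4]].
After inserting 5: P = [[1, 2, 5], [3], [4]].

So P = [[1, 2, 5], [3], [4]], Q = [[1, 4, 5], [2], [3]].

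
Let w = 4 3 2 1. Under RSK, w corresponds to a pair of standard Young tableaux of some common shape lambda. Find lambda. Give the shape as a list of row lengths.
Row-insert each entry into an empty tableau.

After inserting 4: P = [[4]].
After inserting 3: P = [[3], [4]].
After inserting 2: P = [[2], [3], [4]].
After inserting 1: P = [[1], [2], [3], [4]].

The final insertion tableau P = [[1], [2], [3], [4]] has shape [1, 1, 1, 1].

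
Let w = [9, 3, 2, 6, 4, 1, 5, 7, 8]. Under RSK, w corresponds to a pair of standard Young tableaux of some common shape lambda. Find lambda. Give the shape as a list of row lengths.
Row-insert each entry into an empty tableau.

After inserting 9: P = [[9]].
After inserting 3: P = [[3], [9]].
After inserting 2: P = [[2], [3], [9]].
After inserting 6: P = [[2, 6], [3], [9]].
After inserting 4: P = [[2, 4], [3, 6], [9]].
After inserting 1: P = [[1, 4], [2, 6], [3], [9]].
After inserting 5: P = [[1, 4, 5], [2, 6], [3], [9]].
After inserting 7: P = [[1, 4, 5, 7], [2, 6], [3], [9]].
After inserting 8: P = [[1, 4, 5, 7, 8], [2, 6], [3], [9]].

The final insertion tableau P = [[1, 4, 5, 7, 8], [2, 6], [3], [9]] has shape [5, 2, 1, 1].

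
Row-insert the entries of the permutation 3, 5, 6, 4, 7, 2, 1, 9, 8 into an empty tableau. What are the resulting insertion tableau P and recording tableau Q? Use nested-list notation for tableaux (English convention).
P = [[1, 4, 6, 7, 8], [2, 9], [3], [5]], Q = [[1, 2, 3, 5, 8], [4, 9], [6], [7]]

Insert each entry of the permutation into P by Schensted row insertion, recording in Q the position of each new cell.

After inserting 3: P = [[3]].
After inserting 5: P = [[3, 5]].
After inserting 6: P = [[3, 5, 6]].
After inserting 4: P = [[3, 4, 6], [5]].
After inserting 7: P = [[3, 4, 6, 7], [5]].
After inserting 2: P = [[2, 4, 6, 7], [3], [5]].
After inserting 1: P = [[1, 4, 6, 7], [2], [3], [5]].
After inserting 9: P = [[1, 4, 6, 7, 9], [2], [3], [5]].
After inserting 8: P = [[1, 4, 6, 7, 8], [2, 9], [3], [5]].

So P = [[1, 4, 6, 7, 8], [2, 9], [3], [5]], Q = [[1, 2, 3, 5, 8], [4, 9], [6], [7]].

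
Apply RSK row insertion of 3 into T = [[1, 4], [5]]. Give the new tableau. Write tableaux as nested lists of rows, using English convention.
In row 1, 3 replaces 4 (the leftmost entry greater than 3); 4 is bumped to row 2. In row 2, 4 replaces 5 (the leftmost entry greater than 4); 5 is bumped to row 3. 5 starts a new row 3. The new tableau is [[1, 3], [4], [5]].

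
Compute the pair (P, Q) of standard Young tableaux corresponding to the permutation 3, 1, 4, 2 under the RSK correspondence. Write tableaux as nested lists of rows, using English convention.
Insert each entry of the permutation into P by Schensted row insertion, recording in Q the position of each new cell.

After inserting 3: P = [[3]].
After inserting 1: P = [[1], [3]].
After inserting 4: P = [[1, 4], [3]].
After inserting 2: P = [[1, 2], [3, 4]].

So P = [[1, 2], [3, 4]], Q = [[1, 3], [2, 4]].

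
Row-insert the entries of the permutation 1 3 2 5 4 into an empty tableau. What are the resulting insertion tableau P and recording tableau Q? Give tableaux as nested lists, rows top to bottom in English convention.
Insert each entry of the permutation into P by Schensted row insertion, recording in Q the position of each new cell.

Insert 1: appended to row 1. P = [[1]], Q = [[1]].
Insert 3: appended to row 1. P = [[1, 3]], Q = [[1, 2]].
Insert 2: 2 bumps 3 from row 1; 3 starts row 2. P = [[1, 2], [3]], Q = [[1, 2], [3]].
Insert 5: appended to row 1. P = [[1, 2, 5], [3]], Q = [[1, 2, 4], [3]].
Insert 4: 4 bumps 5 from row 1; 5 appends to row 2. P = [[1, 2, 4], [3, 5]], Q = [[1, 2, 4], [3, 5]].

So P = [[1, 2, 4], [3, 5]], Q = [[1, 2, 4], [3, 5]].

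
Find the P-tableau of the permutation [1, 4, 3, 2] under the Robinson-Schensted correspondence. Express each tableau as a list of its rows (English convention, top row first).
P = [[1, 2], [3], [4]]

After inserting 1: P = [[1]].
After inserting 4: P = [[1, 4]].
After inserting 3: P = [[1, 3], [4]].
After inserting 2: P = [[1, 2], [3], [4]].

So P = [[1, 2], [3], [4]].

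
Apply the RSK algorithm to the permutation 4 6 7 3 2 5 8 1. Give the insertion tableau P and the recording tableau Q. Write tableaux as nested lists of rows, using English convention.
Insert each entry of the permutation into P by Schensted row insertion, recording in Q the position of each new cell.

Insert 4: appended to row 1. P = [[4]].
Insert 6: appended to row 1. P = [[4, 6]].
Insert 7: appended to row 1. P = [[4, 6, 7]].
Insert 3: 3 bumps 4 from row 1; 4 starts row 2. P = [[3, 6, 7], [4]].
Insert 2: 2 bumps 3 from row 1; 3 bumps 4 from row 2; 4 starts row 3. P = [[2, 6, 7], [3], [4]].
Insert 5: 5 bumps 6 from row 1; 6 appends to row 2. P = [[2, 5, 7], [3, 6], [4]].
Insert 8: appended to row 1. P = [[2, 5, 7, 8], [3, 6], [4]].
Insert 1: 1 bumps 2 from row 1; 2 bumps 3 from row 2; 3 bumps 4 from row 3; 4 starts row 4. P = [[1, 5, 7, 8], [2, 6], [3], [4]].

So P = [[1, 5, 7, 8], [2, 6], [3], [4]], Q = [[1, 2, 3, 7], [4, 6], [5], [8]].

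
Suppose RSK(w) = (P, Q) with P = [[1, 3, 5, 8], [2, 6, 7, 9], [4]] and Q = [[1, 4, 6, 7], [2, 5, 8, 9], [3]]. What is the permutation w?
Reverse the RSK construction: for i from n down to 1, find the cell of Q containing i, remove the entry at that cell from P, and reverse-bump it up through P; the value ejected from row 1 is w(i).

Step i=9: Q has 9 at row 2, column 4; remove 9 from row 2 of P and reverse-bump: 9 enters row 1 and ejects 8. So w(9) = 8. P is now [[1, 3, 5, 9], [2, 6, 7], [4]].
Step i=8: Q has 8 at row 2, column 3; remove 7 from row 2 of P and reverse-bump: 7 enters row 1 and ejects 5. So w(8) = 5. P is now [[1, 3, 7, 9], [2, 6], [4]].
Step i=7: Q has 7 at row 1, column 4; remove that cell from P, ejecting 9. So w(7) = 9. P is now [[1, 3, 7], [2, 6], [4]].
Step i=6: Q has 6 at row 1, column 3; remove that cell from P, ejecting 7. So w(6) = 7. P is now [[1, 3], [2, 6], [4]].
Step i=5: Q has 5 at row 2, column 2; remove 6 from row 2 of P and reverse-bump: 6 enters row 1 and ejects 3. So w(5) = 3. P is now [[1, 6], [2], [4]].
Step i=4: Q has 4 at row 1, column 2; remove that cell from P, ejecting 6. So w(4) = 6. P is now [[1], [2], [4]].
Step i=3: Q has 3 at row 3, column 1; remove 4 from row 3 of P and reverse-bump: 4 enters row 2 and ejects 2; 2 enters row 1 and ejects 1. So w(3) = 1. P is now [[2], [4]].
Step i=2: Q has 2 at row 2, column 1; remove 4 from row 2 of P and reverse-bump: 4 enters row 1 and ejects 2. So w(2) = 2. P is now [[4]].
Step i=1: Q has 1 at row 1, column 1; remove that cell from P, ejecting 4. So w(1) = 4. P is now [].

So w = 4 2 1 6 3 7 9 5 8.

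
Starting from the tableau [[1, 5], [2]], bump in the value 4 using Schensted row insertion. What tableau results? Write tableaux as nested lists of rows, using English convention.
In row 1, 4 replaces 5 (the leftmost entry greater than 4); 5 is bumped to row 2. 5 is appended to row 2. The new tableau is [[1, 4], [2, 5]].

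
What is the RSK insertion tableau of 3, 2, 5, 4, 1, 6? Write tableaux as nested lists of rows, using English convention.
Insert 3: appended to row 1. P = [[3]].
Insert 2: 2 bumps 3 from row 1; 3 starts row 2. P = [[2], [3]].
Insert 5: appended to row 1. P = [[2, 5], [3]].
Insert 4: 4 bumps 5 from row 1; 5 appends to row 2. P = [[2, 4], [3, 5]].
Insert 1: 1 bumps 2 from row 1; 2 bumps 3 from row 2; 3 starts row 3. P = [[1, 4], [2, 5], [3]].
Insert 6: appended to row 1. P = [[1, 4, 6], [2, 5], [3]].

So P = [[1, 4, 6], [2, 5], [3]].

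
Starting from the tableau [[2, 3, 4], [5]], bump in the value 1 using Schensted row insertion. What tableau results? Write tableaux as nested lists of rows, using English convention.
[[1, 3, 4], [2], [5]]

In row 1, 1 replaces 2 (the leftmost entry greater than 1); 2 is bumped to row 2. In row 2, 2 replaces 5 (the leftmost entry greater than 2); 5 is bumped to row 3. 5 starts a new row 3. The new tableau is [[1, 3, 4], [2], [5]].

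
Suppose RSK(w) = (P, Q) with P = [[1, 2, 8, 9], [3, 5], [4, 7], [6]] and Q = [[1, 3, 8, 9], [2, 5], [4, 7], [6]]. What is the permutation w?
Reverse the RSK construction: for i from n down to 1, find the cell of Q containing i, remove the entry at that cell from P, and reverse-bump it up through P; the value ejected from row 1 is w(i).

Step i=9: Q has 9 at row 1, column 4; remove that cell from P, ejecting 9. So w(9) = 9. P is now [[1, 2, 8], [3, 5], [4, 7], [6]].
Step i=8: Q has 8 at row 1, column 3; remove that cell from P, ejecting 8. So w(8) = 8. P is now [[1, 2], [3, 5], [4, 7], [6]].
Step i=7: Q has 7 at row 3, column 2; remove 7 from row 3 of P and reverse-bump: 7 enters row 2 and ejects 5; 5 enters row 1 and ejects 2. So w(7) = 2. P is now [[1, 5], [3, 7], [4], [6]].
Step i=6: Q has 6 at row 4, column 1; remove 6 from row 4 of P and reverse-bump: 6 enters row 3 and ejects 4; 4 enters row 2 and ejects 3; 3 enters row 1 and ejects 1. So w(6) = 1. P is now [[3, 5], [4, 7], [6]].
Step i=5: Q has 5 at row 2, column 2; remove 7 from row 2 of P and reverse-bump: 7 enters row 1 and ejects 5. So w(5) = 5. P is now [[3, 7], [4], [6]].
Step i=4: Q has 4 at row 3, column 1; remove 6 from row 3 of P and reverse-bump: 6 enters row 2 and ejects 4; 4 enters row 1 and ejects 3. So w(4) = 3. P is now [[4, 7], [6]].
Step i=3: Q has 3 at row 1, column 2; remove that cell from P, ejecting 7. So w(3) = 7. P is now [[4], [6]].
Step i=2: Q has 2 at row 2, column 1; remove 6 from row 2 of P and reverse-bump: 6 enters row 1 and ejects 4. So w(2) = 4. P is now [[6]].
Step i=1: Q has 1 at row 1, column 1; remove that cell from P, ejecting 6. So w(1) = 6. P is now [].

So w = 6 4 7 3 5 1 2 8 9.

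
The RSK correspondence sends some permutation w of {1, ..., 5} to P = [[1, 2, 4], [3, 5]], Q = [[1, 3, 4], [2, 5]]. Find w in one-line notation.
3 1 2 5 4

Reverse the RSK construction: for i from n down to 1, find the cell of Q containing i, remove the entry at that cell from P, and reverse-bump it up through P; the value ejected from row 1 is w(i).

Step i=5: Q has 5 at row 2, column 2; remove 5 from row 2 of P and reverse-bump: 5 enters row 1 and ejects 4. So w(5) = 4. P is now [[1, 2, 5], [3]].
Step i=4: Q has 4 at row 1, column 3; remove that cell from P, ejecting 5. So w(4) = 5. P is now [[1, 2], [3]].
Step i=3: Q has 3 at row 1, column 2; remove that cell from P, ejecting 2. So w(3) = 2. P is now [[1], [3]].
Step i=2: Q has 2 at row 2, column 1; remove 3 from row 2 of P and reverse-bump: 3 enters row 1 and ejects 1. So w(2) = 1. P is now [[3]].
Step i=1: Q has 1 at row 1, column 1; remove that cell from P, ejecting 3. So w(1) = 3. P is now [].

So w = 3 1 2 5 4.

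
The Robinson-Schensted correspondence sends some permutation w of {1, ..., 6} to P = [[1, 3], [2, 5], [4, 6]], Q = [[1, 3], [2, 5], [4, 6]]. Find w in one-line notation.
Reverse the RSK construction: for i from n down to 1, find the cell of Q containing i, remove the entry at that cell from P, and reverse-bump it up through P; the value ejected from row 1 is w(i).

Step i=6: Q has 6 at row 3, column 2; remove 6 from row 3 of P and reverse-bump: 6 enters row 2 and ejects 5; 5 enters row 1 and ejects 3. So w(6) = 3. P is now [[1, 5], [2, 6], [4]].
Step i=5: Q has 5 at row 2, column 2; remove 6 from row 2 of P and reverse-bump: 6 enters row 1 and ejects 5. So w(5) = 5. P is now [[1, 6], [2], [4]].
Step i=4: Q has 4 at row 3, column 1; remove 4 from row 3 of P and reverse-bump: 4 enters row 2 and ejects 2; 2 enters row 1 and ejects 1. So w(4) = 1. P is now [[2, 6], [4]].
Step i=3: Q has 3 at row 1, column 2; remove that cell from P, ejecting 6. So w(3) = 6. P is now [[2], [4]].
Step i=2: Q has 2 at row 2, column 1; remove 4 from row 2 of P and reverse-bump: 4 enters row 1 and ejects 2. So w(2) = 2. P is now [[4]].
Step i=1: Q has 1 at row 1, column 1; remove that cell from P, ejecting 4. So w(1) = 4. P is now [].

So w = 4 2 6 1 5 3.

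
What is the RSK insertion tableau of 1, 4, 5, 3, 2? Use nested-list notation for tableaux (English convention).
Insert 1: appended to row 1. P = [[1]].
Insert 4: appended to row 1. P = [[1, 4]].
Insert 5: appended to row 1. P = [[1, 4, 5]].
Insert 3: 3 bumps 4 from row 1; 4 starts row 2. P = [[1, 3, 5], [4]].
Insert 2: 2 bumps 3 from row 1; 3 bumps 4 from row 2; 4 starts row 3. P = [[1, 2, 5], [3], [4]].

So P = [[1, 2, 5], [3], [4]].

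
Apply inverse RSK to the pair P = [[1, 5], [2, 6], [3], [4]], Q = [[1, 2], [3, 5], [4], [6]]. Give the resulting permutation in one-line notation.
4 6 3 2 5 1

Reverse the RSK construction: for i from n down to 1, find the cell of Q containing i, remove the entry at that cell from P, and reverse-bump it up through P; the value ejected from row 1 is w(i).

Step i=6: Q has 6 at row 4, column 1; remove 4 from row 4 of P and reverse-bump: 4 enters row 3 and ejects 3; 3 enters row 2 and ejects 2; 2 enters row 1 and ejects 1. So w(6) = 1. P is now [[2, 5], [3, 6], [4]].
Step i=5: Q has 5 at row 2, column 2; remove 6 from row 2 of P and reverse-bump: 6 enters row 1 and ejects 5. So w(5) = 5. P is now [[2, 6], [3], [4]].
Step i=4: Q has 4 at row 3, column 1; remove 4 from row 3 of P and reverse-bump: 4 enters row 2 and ejects 3; 3 enters row 1 and ejects 2. So w(4) = 2. P is now [[3, 6], [4]].
Step i=3: Q has 3 at row 2, column 1; remove 4 from row 2 of P and reverse-bump: 4 enters row 1 and ejects 3. So w(3) = 3. P is now [[4, 6]].
Step i=2: Q has 2 at row 1, column 2; remove that cell from P, ejecting 6. So w(2) = 6. P is now [[4]].
Step i=1: Q has 1 at row 1, column 1; remove that cell from P, ejecting 4. So w(1) = 4. P is now [].

So w = 4 6 3 2 5 1.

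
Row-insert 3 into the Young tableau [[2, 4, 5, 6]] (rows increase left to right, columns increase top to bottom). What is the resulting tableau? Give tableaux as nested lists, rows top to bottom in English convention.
In row 1, 3 replaces 4 (the leftmost entry greater than 3); 4 is bumped to row 2. 4 starts a new row 2. The new tableau is [[2, 3, 5, 6], [4]].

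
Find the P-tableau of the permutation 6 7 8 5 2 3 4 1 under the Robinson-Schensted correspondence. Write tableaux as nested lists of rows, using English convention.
P = [[1, 3, 4], [2, 7, 8], [5], [6]]

After inserting 6: P = [[6]].
After inserting 7: P = [[6, 7]].
After inserting 8: P = [[6, 7, 8]].
After inserting 5: P = [[5, 7, 8], [6]].
After inserting 2: P = [[2, 7, 8], [5], [6]].
After inserting 3: P = [[2, 3, 8], [5, 7], [6]].
After inserting 4: P = [[2, 3, 4], [5, 7, 8], [6]].
After inserting 1: P = [[1, 3, 4], [2, 7, 8], [5], [6]].

So P = [[1, 3, 4], [2, 7, 8], [5], [6]].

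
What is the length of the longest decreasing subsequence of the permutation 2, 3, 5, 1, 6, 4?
2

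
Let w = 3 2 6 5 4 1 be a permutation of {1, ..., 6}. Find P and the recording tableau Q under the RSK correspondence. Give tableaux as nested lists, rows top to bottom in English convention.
P = [[1, 4], [2, 5], [3], [6]], Q = [[1, 3], [2, 4], [5], [6]]

Insert each entry of the permutation into P by Schensted row insertion, recording in Q the position of each new cell.

Insert 3: appended to row 1. P = [[3]].
Insert 2: 2 bumps 3 from row 1; 3 starts row 2. P = [[2], [3]].
Insert 6: appended to row 1. P = [[2, 6], [3]].
Insert 5: 5 bumps 6 from row 1; 6 appends to row 2. P = [[2, 5], [3, 6]].
Insert 4: 4 bumps 5 from row 1; 5 bumps 6 from row 2; 6 starts row 3. P = [[2, 4], [3, 5], [6]].
Insert 1: 1 bumps 2 from row 1; 2 bumps 3 from row 2; 3 bumps 6 from row 3; 6 starts row 4. P = [[1, 4], [2, 5], [3], [6]].

So P = [[1, 4], [2, 5], [3], [6]], Q = [[1, 3], [2, 4], [5], [6]].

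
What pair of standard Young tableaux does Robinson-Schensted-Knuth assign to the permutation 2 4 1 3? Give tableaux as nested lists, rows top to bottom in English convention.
Insert each entry of the permutation into P by Schensted row insertion, recording in Q the position of each new cell.

Insert 2: appended to row 1. P = [[2]].
Insert 4: appended to row 1. P = [[2, 4]].
Insert 1: 1 bumps 2 from row 1; 2 starts row 2. P = [[1, 4], [2]].
Insert 3: 3 bumps 4 from row 1; 4 appends to row 2. P = [[1, 3], [2, 4]].

So P = [[1, 3], [2, 4]], Q = [[1, 2], [3, 4]].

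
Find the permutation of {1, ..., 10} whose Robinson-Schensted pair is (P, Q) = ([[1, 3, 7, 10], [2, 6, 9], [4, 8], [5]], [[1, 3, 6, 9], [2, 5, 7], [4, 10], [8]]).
Reverse the RSK construction: for i from n down to 1, find the cell of Q containing i, remove the entry at that cell from P, and reverse-bump it up through P; the value ejected from row 1 is w(i).

Step i=10: Q has 10 at row 3, column 2; remove 8 from row 3 of P and reverse-bump: 8 enters row 2 and ejects 6; 6 enters row 1 and ejects 3. So w(10) = 3. P is now [[1, 6, 7, 10], [2, 8, 9], [4], [5]].
Step i=9: Q has 9 at row 1, column 4; remove that cell from P, ejecting 10. So w(9) = 10. P is now [[1, 6, 7], [2, 8, 9], [4], [5]].
Step i=8: Q has 8 at row 4, column 1; remove 5 from row 4 of P and reverse-bump: 5 enters row 3 and ejects 4; 4 enters row 2 and ejects 2; 2 enters row 1 and ejects 1. So w(8) = 1. P is now [[2, 6, 7], [4, 8, 9], [5]].
Step i=7: Q has 7 at row 2, column 3; remove 9 from row 2 of P and reverse-bump: 9 enters row 1 and ejects 7. So w(7) = 7. P is now [[2, 6, 9], [4, 8], [5]].
Step i=6: Q has 6 at row 1, column 3; remove that cell from P, ejecting 9. So w(6) = 9. P is now [[2, 6], [4, 8], [5]].
Step i=5: Q has 5 at row 2, column 2; remove 8 from row 2 of P and reverse-bump: 8 enters row 1 and ejects 6. So w(5) = 6. P is now [[2, 8], [4], [5]].
Step i=4: Q has 4 at row 3, column 1; remove 5 from row 3 of P and reverse-bump: 5 enters row 2 and ejects 4; 4 enters row 1 and ejects 2. So w(4) = 2. P is now [[4, 8], [5]].
Step i=3: Q has 3 at row 1, column 2; remove that cell from P, ejecting 8. So w(3) = 8. P is now [[4], [5]].
Step i=2: Q has 2 at row 2, column 1; remove 5 from row 2 of P and reverse-bump: 5 enters row 1 and ejects 4. So w(2) = 4. P is now [[5]].
Step i=1: Q has 1 at row 1, column 1; remove that cell from P, ejecting 5. So w(1) = 5. P is now [].

So w = 5 4 8 2 6 9 7 1 10 3.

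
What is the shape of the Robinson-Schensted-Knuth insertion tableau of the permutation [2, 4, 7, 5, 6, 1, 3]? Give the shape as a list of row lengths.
Row-insert each entry into an empty tableau.

After inserting 2: P = [[2]].
After inserting 4: P = [[2, 4]].
After inserting 7: P = [[2, 4, 7]].
After inserting 5: P = [[2, 4, 5], [7]].
After inserting 6: P = [[2, 4, 5, 6], [7]].
After inserting 1: P = [[1, 4, 5, 6], [2], [7]].
After inserting 3: P = [[1, 3, 5, 6], [2, 4], [7]].

The final insertion tableau P = [[1, 3, 5, 6], [2, 4], [7]] has shape [4, 2, 1].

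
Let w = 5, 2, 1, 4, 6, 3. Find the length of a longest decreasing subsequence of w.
3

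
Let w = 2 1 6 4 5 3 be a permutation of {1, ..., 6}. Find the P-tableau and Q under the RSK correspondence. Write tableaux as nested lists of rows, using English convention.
Insert each entry of the permutation into P by Schensted row insertion, recording in Q the position of each new cell.

Insert 2: appended to row 1. P = [[2]].
Insert 1: 1 bumps 2 from row 1; 2 starts row 2. P = [[1], [2]].
Insert 6: appended to row 1. P = [[1, 6], [2]].
Insert 4: 4 bumps 6 from row 1; 6 appends to row 2. P = [[1, 4], [2, 6]].
Insert 5: appended to row 1. P = [[1, 4, 5], [2, 6]].
Insert 3: 3 bumps 4 from row 1; 4 bumps 6 from row 2; 6 starts row 3. P = [[1, 3, 5], [2, 4], [6]].

So P = [[1, 3, 5], [2, 4], [6]], Q = [[1, 3, 5], [2, 4], [6]].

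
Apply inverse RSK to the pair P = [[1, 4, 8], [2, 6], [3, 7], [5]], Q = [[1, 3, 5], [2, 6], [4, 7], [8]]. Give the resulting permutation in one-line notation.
5 3 7 2 8 6 4 1

Reverse the RSK construction: for i from n down to 1, find the cell of Q containing i, remove the entry at that cell from P, and reverse-bump it up through P; the value ejected from row 1 is w(i).

Step i=8: Q has 8 at row 4, column 1; remove 5 from row 4 of P and reverse-bump: 5 enters row 3 and ejects 3; 3 enters row 2 and ejects 2; 2 enters row 1 and ejects 1. So w(8) = 1. P is now [[2, 4, 8], [3, 6], [5, 7]].
Step i=7: Q has 7 at row 3, column 2; remove 7 from row 3 of P and reverse-bump: 7 enters row 2 and ejects 6; 6 enters row 1 and ejects 4. So w(7) = 4. P is now [[2, 6, 8], [3, 7], [5]].
Step i=6: Q has 6 at row 2, column 2; remove 7 from row 2 of P and reverse-bump: 7 enters row 1 and ejects 6. So w(6) = 6. P is now [[2, 7, 8], [3], [5]].
Step i=5: Q has 5 at row 1, column 3; remove that cell from P, ejecting 8. So w(5) = 8. P is now [[2, 7], [3], [5]].
Step i=4: Q has 4 at row 3, column 1; remove 5 from row 3 of P and reverse-bump: 5 enters row 2 and ejects 3; 3 enters row 1 and ejects 2. So w(4) = 2. P is now [[3, 7], [5]].
Step i=3: Q has 3 at row 1, column 2; remove that cell from P, ejecting 7. So w(3) = 7. P is now [[3], [5]].
Step i=2: Q has 2 at row 2, column 1; remove 5 from row 2 of P and reverse-bump: 5 enters row 1 and ejects 3. So w(2) = 3. P is now [[5]].
Step i=1: Q has 1 at row 1, column 1; remove that cell from P, ejecting 5. So w(1) = 5. P is now [].

So w = 5 3 7 2 8 6 4 1.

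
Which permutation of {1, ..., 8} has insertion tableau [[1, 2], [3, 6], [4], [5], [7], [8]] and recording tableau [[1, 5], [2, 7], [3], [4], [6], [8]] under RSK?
8 7 5 4 6 1 3 2

Reverse the RSK construction: for i from n down to 1, find the cell of Q containing i, remove the entry at that cell from P, and reverse-bump it up through P; the value ejected from row 1 is w(i).

Step i=8: Q has 8 at row 6, column 1; remove 8 from row 6 of P and reverse-bump: 8 enters row 5 and ejects 7; 7 enters row 4 and ejects 5; 5 enters row 3 and ejects 4; 4 enters row 2 and ejects 3; 3 enters row 1 and ejects 2. So w(8) = 2. P is now [[1, 3], [4, 6], [5], [7], [8]].
Step i=7: Q has 7 at row 2, column 2; remove 6 from row 2 of P and reverse-bump: 6 enters row 1 and ejects 3. So w(7) = 3. P is now [[1, 6], [4], [5], [7], [8]].
Step i=6: Q has 6 at row 5, column 1; remove 8 from row 5 of P and reverse-bump: 8 enters row 4 and ejects 7; 7 enters row 3 and ejects 5; 5 enters row 2 and ejects 4; 4 enters row 1 and ejects 1. So w(6) = 1. P is now [[4, 6], [5], [7], [8]].
Step i=5: Q has 5 at row 1, column 2; remove that cell from P, ejecting 6. So w(5) = 6. P is now [[4], [5], [7], [8]].
Step i=4: Q has 4 at row 4, column 1; remove 8 from row 4 of P and reverse-bump: 8 enters row 3 and ejects 7; 7 enters row 2 and ejects 5; 5 enters row 1 and ejects 4. So w(4) = 4. P is now [[5], [7], [8]].
Step i=3: Q has 3 at row 3, column 1; remove 8 from row 3 of P and reverse-bump: 8 enters row 2 and ejects 7; 7 enters row 1 and ejects 5. So w(3) = 5. P is now [[7], [8]].
Step i=2: Q has 2 at row 2, column 1; remove 8 from row 2 of P and reverse-bump: 8 enters row 1 and ejects 7. So w(2) = 7. P is now [[8]].
Step i=1: Q has 1 at row 1, column 1; remove that cell from P, ejecting 8. So w(1) = 8. P is now [].

So w = 8 7 5 4 6 1 3 2.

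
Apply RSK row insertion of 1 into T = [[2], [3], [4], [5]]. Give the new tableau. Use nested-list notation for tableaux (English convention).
[[1], [2], [3], [4], [5]]

In row 1, 1 replaces 2 (the leftmost entry greater than 1); 2 is bumped to row 2. In row 2, 2 replaces 3 (the leftmost entry greater than 2); 3 is bumped to row 3. In row 3, 3 replaces 4 (the leftmost entry greater than 3); 4 is bumped to row 4. In row 4, 4 replaces 5 (the leftmost entry greater than 4); 5 is bumped to row 5. 5 starts a new row 5. The new tableau is [[1], [2], [3], [4], [5]].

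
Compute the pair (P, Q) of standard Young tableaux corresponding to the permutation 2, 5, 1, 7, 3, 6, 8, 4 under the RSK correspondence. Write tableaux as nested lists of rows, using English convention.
Insert each entry of the permutation into P by Schensted row insertion, recording in Q the position of each new cell.

Insert 2: appended to row 1. P = [[2]].
Insert 5: appended to row 1. P = [[2, 5]].
Insert 1: 1 bumps 2 from row 1; 2 starts row 2. P = [[1, 5], [2]].
Insert 7: appended to row 1. P = [[1, 5, 7], [2]].
Insert 3: 3 bumps 5 from row 1; 5 appends to row 2. P = [[1, 3, 7], [2, 5]].
Insert 6: 6 bumps 7 from row 1; 7 appends to row 2. P = [[1, 3, 6], [2, 5, 7]].
Insert 8: appended to row 1. P = [[1, 3, 6, 8], [2, 5, 7]].
Insert 4: 4 bumps 6 from row 1; 6 bumps 7 from row 2; 7 starts row 3. P = [[1, 3, 4, 8], [2, 5, 6], [7]].

So P = [[1, 3, 4, 8], [2, 5, 6], [7]], Q = [[1, 2, 4, 7], [3, 5, 6], [8]].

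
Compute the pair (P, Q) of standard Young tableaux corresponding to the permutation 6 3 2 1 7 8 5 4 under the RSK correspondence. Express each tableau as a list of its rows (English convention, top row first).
Insert each entry of the permutation into P by Schensted row insertion, recording in Q the position of each new cell.

After inserting 6: P = [[6]].
After inserting 3: P = [[3], [6]].
After inserting 2: P = [[2], [3], [6]].
After inserting 1: P = [[1], [2], [3], [6]].
After inserting 7: P = [[1, 7], [2], [3], [6]].
After inserting 8: P = [[1, 7, 8], [2], [3], [6]].
After inserting 5: P = [[1, 5, 8], [2, 7], [3], [6]].
After inserting 4: P = [[1, 4, 8], [2, 5], [3, 7], [6]].

So P = [[1, 4, 8], [2, 5], [3, 7], [6]], Q = [[1, 5, 6], [2, 7], [3, 8], [4]].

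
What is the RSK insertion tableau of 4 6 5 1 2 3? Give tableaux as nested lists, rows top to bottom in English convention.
Insert 4: appended to row 1. P = [[4]].
Insert 6: appended to row 1. P = [[4, 6]].
Insert 5: 5 bumps 6 from row 1; 6 starts row 2. P = [[4, 5], [6]].
Insert 1: 1 bumps 4 from row 1; 4 bumps 6 from row 2; 6 starts row 3. P = [[1, 5], [4], [6]].
Insert 2: 2 bumps 5 from row 1; 5 appends to row 2. P = [[1, 2], [4, 5], [6]].
Insert 3: appended to row 1. P = [[1, 2, 3], [4, 5], [6]].

So P = [[1, 2, 3], [4, 5], [6]].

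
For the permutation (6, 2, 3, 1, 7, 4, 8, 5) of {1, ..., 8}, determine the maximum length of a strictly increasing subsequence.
4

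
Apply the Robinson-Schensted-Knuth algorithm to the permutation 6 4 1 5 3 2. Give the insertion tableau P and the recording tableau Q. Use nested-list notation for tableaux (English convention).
P = [[1, 2], [3, 5], [4], [6]], Q = [[1, 4], [2, 5], [3], [6]]

Insert each entry of the permutation into P by Schensted row insertion, recording in Q the position of each new cell.

Insert 6: appended to row 1. P = [[6]].
Insert 4: 4 bumps 6 from row 1; 6 starts row 2. P = [[4], [6]].
Insert 1: 1 bumps 4 from row 1; 4 bumps 6 from row 2; 6 starts row 3. P = [[1], [4], [6]].
Insert 5: appended to row 1. P = [[1, 5], [4], [6]].
Insert 3: 3 bumps 5 from row 1; 5 appends to row 2. P = [[1, 3], [4, 5], [6]].
Insert 2: 2 bumps 3 from row 1; 3 bumps 4 from row 2; 4 bumps 6 from row 3; 6 starts row 4. P = [[1, 2], [3, 5], [4], [6]].

So P = [[1, 2], [3, 5], [4], [6]], Q = [[1, 4], [2, 5], [3], [6]].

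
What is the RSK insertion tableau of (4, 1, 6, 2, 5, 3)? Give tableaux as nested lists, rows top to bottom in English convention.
Insert 4: appended to row 1. P = [[4]].
Insert 1: 1 bumps 4 from row 1; 4 starts row 2. P = [[1], [4]].
Insert 6: appended to row 1. P = [[1, 6], [4]].
Insert 2: 2 bumps 6 from row 1; 6 appends to row 2. P = [[1, 2], [4, 6]].
Insert 5: appended to row 1. P = [[1, 2, 5], [4, 6]].
Insert 3: 3 bumps 5 from row 1; 5 bumps 6 from row 2; 6 starts row 3. P = [[1, 2, 3], [4, 5], [6]].

So P = [[1, 2, 3], [4, 5], [6]].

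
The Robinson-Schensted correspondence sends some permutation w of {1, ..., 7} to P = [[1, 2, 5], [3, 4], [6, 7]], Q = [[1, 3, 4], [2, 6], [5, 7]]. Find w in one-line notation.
Reverse the RSK construction: for i from n down to 1, find the cell of Q containing i, remove the entry at that cell from P, and reverse-bump it up through P; the value ejected from row 1 is w(i).

Step i=7: Q has 7 at row 3, column 2; remove 7 from row 3 of P and reverse-bump: 7 enters row 2 and ejects 4; 4 enters row 1 and ejects 2. So w(7) = 2. P is now [[1, 4, 5], [3, 7], [6]].
Step i=6: Q has 6 at row 2, column 2; remove 7 from row 2 of P and reverse-bump: 7 enters row 1 and ejects 5. So w(6) = 5. P is now [[1, 4, 7], [3], [6]].
Step i=5: Q has 5 at row 3, column 1; remove 6 from row 3 of P and reverse-bump: 6 enters row 2 and ejects 3; 3 enters row 1 and ejects 1. So w(5) = 1. P is now [[3, 4, 7], [6]].
Step i=4: Q has 4 at row 1, column 3; remove that cell from P, ejecting 7. So w(4) = 7. P is now [[3, 4], [6]].
Step i=3: Q has 3 at row 1, column 2; remove that cell from P, ejecting 4. So w(3) = 4. P is now [[3], [6]].
Step i=2: Q has 2 at row 2, column 1; remove 6 from row 2 of P and reverse-bump: 6 enters row 1 and ejects 3. So w(2) = 3. P is now [[6]].
Step i=1: Q has 1 at row 1, column 1; remove that cell from P, ejecting 6. So w(1) = 6. P is now [].

So w = 6 3 4 7 1 5 2.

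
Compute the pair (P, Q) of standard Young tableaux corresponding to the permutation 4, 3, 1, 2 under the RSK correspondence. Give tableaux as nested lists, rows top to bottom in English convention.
Insert each entry of the permutation into P by Schensted row insertion, recording in Q the position of each new cell.

Insert 4: appended to row 1. P = [[4]].
Insert 3: 3 bumps 4 from row 1; 4 starts row 2. P = [[3], [4]].
Insert 1: 1 bumps 3 from row 1; 3 bumps 4 from row 2; 4 starts row 3. P = [[1], [3], [4]].
Insert 2: appended to row 1. P = [[1, 2], [3], [4]].

So P = [[1, 2], [3], [4]], Q = [[1, 4], [2], [3]].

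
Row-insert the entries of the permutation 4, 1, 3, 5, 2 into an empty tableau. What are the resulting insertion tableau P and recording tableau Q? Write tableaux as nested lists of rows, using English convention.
Insert each entry of the permutation into P by Schensted row insertion, recording in Q the position of each new cell.

After inserting 4: P = [[4]].
After inserting 1: P = [[1], [4]].
After inserting 3: P = [[1, 3], [4]].
After inserting 5: P = [[1, 3, 5], [4]].
After inserting 2: P = [[1, 2, 5], [3], [4]].

So P = [[1, 2, 5], [3], [4]], Q = [[1, 3, 4], [2], [5]].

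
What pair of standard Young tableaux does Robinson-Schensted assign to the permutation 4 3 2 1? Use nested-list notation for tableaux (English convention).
Insert each entry of the permutation into P by Schensted row insertion, recording in Q the position of each new cell.

Insert 4: appended to row 1. P = [[4]].
Insert 3: 3 bumps 4 from row 1; 4 starts row 2. P = [[3], [4]].
Insert 2: 2 bumps 3 from row 1; 3 bumps 4 from row 2; 4 starts row 3. P = [[2], [3], [4]].
Insert 1: 1 bumps 2 from row 1; 2 bumps 3 from row 2; 3 bumps 4 from row 3; 4 starts row 4. P = [[1], [2], [3], [4]].

So P = [[1], [2], [3], [4]], Q = [[1], [2], [3], [4]].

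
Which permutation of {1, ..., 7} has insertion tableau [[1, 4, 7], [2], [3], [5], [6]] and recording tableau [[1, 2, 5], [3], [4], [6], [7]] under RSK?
Reverse RSK: for i = n, n-1, ..., 1, locate i in Q, remove the corresponding corner cell from P, and reverse-bump its entry up through P; the value ejected from row 1 is w(i).

So w = 3 6 5 4 7 2 1.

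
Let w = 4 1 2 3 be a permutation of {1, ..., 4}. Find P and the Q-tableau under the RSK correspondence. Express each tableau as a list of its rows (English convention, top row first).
P = [[1, 2, 3], [4]], Q = [[1, 3, 4], [2]]

Insert each entry of the permutation into P by Schensted row insertion, recording in Q the position of each new cell.

Insert 4: appended to row 1. P = [[4]].
Insert 1: 1 bumps 4 from row 1; 4 starts row 2. P = [[1], [4]].
Insert 2: appended to row 1. P = [[1, 2], [4]].
Insert 3: appended to row 1. P = [[1, 2, 3], [4]].

So P = [[1, 2, 3], [4]], Q = [[1, 3, 4], [2]].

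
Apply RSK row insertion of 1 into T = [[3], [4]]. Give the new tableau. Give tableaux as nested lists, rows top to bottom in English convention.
[[1], [3], [4]]

In row 1, 1 replaces 3 (the leftmost entry greater than 1); 3 is bumped to row 2. In row 2, 3 replaces 4 (the leftmost entry greater than 3); 4 is bumped to row 3. 4 starts a new row 3. The new tableau is [[1], [3], [4]].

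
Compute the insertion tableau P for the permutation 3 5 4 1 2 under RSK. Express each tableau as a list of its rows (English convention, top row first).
Insert 3: appended to row 1. P = [[3]].
Insert 5: appended to row 1. P = [[3, 5]].
Insert 4: 4 bumps 5 from row 1; 5 starts row 2. P = [[3, 4], [5]].
Insert 1: 1 bumps 3 from row 1; 3 bumps 5 from row 2; 5 starts row 3. P = [[1, 4], [3], [5]].
Insert 2: 2 bumps 4 from row 1; 4 appends to row 2. P = [[1, 2], [3, 4], [5]].

So P = [[1, 2], [3, 4], [5]].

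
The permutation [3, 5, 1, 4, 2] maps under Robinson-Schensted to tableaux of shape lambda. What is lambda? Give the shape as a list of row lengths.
[2, 2, 1]

Row-insert each entry into an empty tableau.

After inserting 3: P = [[3]].
After inserting 5: P = [[3, 5]].
After inserting 1: P = [[1, 5], [3]].
After inserting 4: P = [[1, 4], [3, 5]].
After inserting 2: P = [[1, 2], [3, 4], [5]].

The final insertion tableau P = [[1, 2], [3, 4], [5]] has shape [2, 2, 1].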